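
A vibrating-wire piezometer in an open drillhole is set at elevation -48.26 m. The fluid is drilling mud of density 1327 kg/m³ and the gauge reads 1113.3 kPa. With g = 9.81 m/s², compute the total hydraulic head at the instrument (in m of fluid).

h ≈ 37.26 m

ψ = P/(ρg) = 1113.3×1000 / (1327 × 9.81) = 85.52 m.
h = z + ψ = -48.26 + 85.52 = 37.26 m.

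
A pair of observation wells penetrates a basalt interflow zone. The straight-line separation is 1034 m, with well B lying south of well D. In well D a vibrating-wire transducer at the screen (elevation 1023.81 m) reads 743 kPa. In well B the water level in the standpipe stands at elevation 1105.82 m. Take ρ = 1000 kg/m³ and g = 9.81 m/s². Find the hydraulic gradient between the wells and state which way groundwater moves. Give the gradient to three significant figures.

i ≈ 0.00606; groundwater flows toward the north

Pressure head at well D: ψ = P/(ρg) = 743×1000 / (1000 × 9.81) = 75.74 m.
Total head at well D: h = z + ψ = 1023.81 + 75.74 = 1099.55 m.
Total head at well B: h = 1105.82 m (water level in the piezometer is the total head).
Head difference: h(well D) − h(well B) = 1099.55 − 1105.82 = -6.27 m.
Hydraulic gradient: i = |Δh| / L = 6.27 / 1034 = 0.00606.
Flow is from higher to lower head: from well B toward well D, i.e. toward the north.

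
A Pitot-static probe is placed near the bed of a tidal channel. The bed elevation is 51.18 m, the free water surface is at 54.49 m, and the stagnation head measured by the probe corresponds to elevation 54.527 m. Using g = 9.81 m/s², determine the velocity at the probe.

Near the bed, under hydrostatic conditions, the piezometric head (z + ψ) equals the free-surface elevation, 54.49 m.
Velocity head = total − piezometric = 54.527 − 54.49 = 0.037 m.
v = √(2g·h_v) = √(2 × 9.81 × 0.037) = 0.852 m/s.

v ≈ 0.852 m/s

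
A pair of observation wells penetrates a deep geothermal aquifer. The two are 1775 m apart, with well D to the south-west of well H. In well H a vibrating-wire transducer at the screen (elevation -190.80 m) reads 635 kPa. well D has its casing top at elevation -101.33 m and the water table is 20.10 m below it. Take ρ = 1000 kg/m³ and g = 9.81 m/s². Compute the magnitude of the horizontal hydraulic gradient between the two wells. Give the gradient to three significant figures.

i ≈ 0.00261

Pressure head at well H: ψ = P/(ρg) = 635×1000 / (1000 × 9.81) = 64.73 m.
Total head at well H: h = z + ψ = -190.80 + 64.73 = -126.07 m.
Total head at well D: h = -101.33 − 20.10 = -121.43 m.
Head difference: h(well H) − h(well D) = -126.07 − (-121.43) = -4.64 m.
Hydraulic gradient: i = |Δh| / L = 4.64 / 1775 = 0.00261.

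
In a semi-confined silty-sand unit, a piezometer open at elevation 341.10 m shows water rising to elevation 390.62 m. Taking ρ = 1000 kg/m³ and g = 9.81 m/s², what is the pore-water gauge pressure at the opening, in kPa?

P ≈ 486 kPa

Pressure head ψ = h − z = 390.62 − 341.10 = 49.52 m.
P = ρgψ = 1000 × 9.81 × 49.52 = 485791 Pa ≈ 486 kPa.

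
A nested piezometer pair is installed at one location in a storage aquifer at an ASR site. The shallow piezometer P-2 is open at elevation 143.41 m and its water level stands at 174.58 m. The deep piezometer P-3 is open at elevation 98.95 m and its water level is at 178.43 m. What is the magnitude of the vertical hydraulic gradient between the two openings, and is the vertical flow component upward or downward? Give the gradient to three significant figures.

Total head at P-2: h = 174.58 m (water level in the standpipe).
Total head at P-3: h = 178.43 m.
Δh = h(P-2) − h(P-3) = 174.58 − 178.43 = -3.85 m.
Vertical separation Δz = 143.41 − 98.95 = 44.46 m.
|i_v| = |Δh| / Δz = 3.85 / 44.46 = 0.0866.
Head is higher in the deep piezometer, so vertical flow is upward (discharge condition).

|i_v| ≈ 0.0866; vertical flow is upward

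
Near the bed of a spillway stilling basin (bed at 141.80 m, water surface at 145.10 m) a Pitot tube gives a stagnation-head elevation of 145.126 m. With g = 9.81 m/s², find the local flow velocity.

v ≈ 0.714 m/s

Near the bed, under hydrostatic conditions, the piezometric head (z + ψ) equals the free-surface elevation, 145.10 m.
Velocity head = total − piezometric = 145.126 − 145.10 = 0.026 m.
v = √(2g·h_v) = √(2 × 9.81 × 0.026) = 0.714 m/s.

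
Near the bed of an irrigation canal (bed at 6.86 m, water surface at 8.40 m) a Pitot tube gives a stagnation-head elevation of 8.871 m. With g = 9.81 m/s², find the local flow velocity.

Near the bed, under hydrostatic conditions, the piezometric head (z + ψ) equals the free-surface elevation, 8.40 m.
Velocity head = total − piezometric = 8.871 − 8.40 = 0.471 m.
v = √(2g·h_v) = √(2 × 9.81 × 0.471) = 3.04 m/s.

v ≈ 3.04 m/s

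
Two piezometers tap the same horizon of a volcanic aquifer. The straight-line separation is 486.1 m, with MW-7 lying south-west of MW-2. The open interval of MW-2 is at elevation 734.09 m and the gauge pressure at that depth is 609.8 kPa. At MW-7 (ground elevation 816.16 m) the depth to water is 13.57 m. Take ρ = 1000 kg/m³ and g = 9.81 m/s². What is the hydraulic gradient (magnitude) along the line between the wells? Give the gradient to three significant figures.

i ≈ 0.0130

Pressure head at MW-2: ψ = P/(ρg) = 609.8×1000 / (1000 × 9.81) = 62.16 m.
Total head at MW-2: h = z + ψ = 734.09 + 62.16 = 796.25 m.
Total head at MW-7: h = 816.16 − 13.57 = 802.59 m.
Head difference: h(MW-2) − h(MW-7) = 796.25 − 802.59 = -6.34 m.
Hydraulic gradient: i = |Δh| / L = 6.34 / 486.1 = 0.0130.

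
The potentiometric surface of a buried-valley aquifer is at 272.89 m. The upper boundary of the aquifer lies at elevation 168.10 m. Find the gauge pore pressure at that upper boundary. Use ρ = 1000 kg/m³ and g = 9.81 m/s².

P ≈ 1030 kPa

Pressure head at the aquifer top: ψ = h − z = 272.89 − 168.10 = 104.79 m.
P = ρgψ = 1000 × 9.81 × 104.79 = 1027990 Pa ≈ 1030 kPa.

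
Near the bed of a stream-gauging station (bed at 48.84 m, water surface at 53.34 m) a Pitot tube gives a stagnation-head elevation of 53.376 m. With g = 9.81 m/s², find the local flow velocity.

Near the bed, under hydrostatic conditions, the piezometric head (z + ψ) equals the free-surface elevation, 53.34 m.
Velocity head = total − piezometric = 53.376 − 53.34 = 0.036 m.
v = √(2g·h_v) = √(2 × 9.81 × 0.036) = 0.840 m/s.

v ≈ 0.840 m/s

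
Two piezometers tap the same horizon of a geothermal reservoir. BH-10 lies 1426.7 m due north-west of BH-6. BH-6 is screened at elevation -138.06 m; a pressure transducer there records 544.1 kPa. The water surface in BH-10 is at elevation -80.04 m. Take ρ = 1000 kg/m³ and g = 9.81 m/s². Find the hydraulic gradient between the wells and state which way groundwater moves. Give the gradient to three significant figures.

Pressure head at BH-6: ψ = P/(ρg) = 544.1×1000 / (1000 × 9.81) = 55.46 m.
Total head at BH-6: h = z + ψ = -138.06 + 55.46 = -82.60 m.
Total head at BH-10: h = -80.04 m (water level in the piezometer is the total head).
Head difference: h(BH-6) − h(BH-10) = -82.60 − (-80.04) = -2.56 m.
Hydraulic gradient: i = |Δh| / L = 2.56 / 1426.7 = 0.00179.
Flow is from higher to lower head: from BH-10 toward BH-6, i.e. toward the south-east.

i ≈ 0.00179; groundwater flows toward the south-east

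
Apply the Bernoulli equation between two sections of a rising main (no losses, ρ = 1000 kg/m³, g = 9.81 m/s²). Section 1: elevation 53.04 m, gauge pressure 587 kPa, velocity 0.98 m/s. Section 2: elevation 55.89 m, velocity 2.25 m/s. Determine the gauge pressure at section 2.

Pressure head at 1: ψ₁ = P₁/(ρg) = 587×1000 / (1000 × 9.81) = 59.84 m.
Velocity heads: v₁²/2g = 0.98²/19.62 = 0.049 m; v₂²/2g = 2.25²/19.62 = 0.258 m.
Total head H = z₁ + ψ₁ + v₁²/2g = 53.04 + 59.84 + 0.049 = 112.93 m.
ψ₂ = H − z₂ − v₂²/2g = 112.93 − 55.89 − 0.258 = 56.78 m.
P₂ = ρgψ₂ = 1000 × 9.81 × 56.78 ≈ 557 kPa.

P₂ ≈ 557 kPa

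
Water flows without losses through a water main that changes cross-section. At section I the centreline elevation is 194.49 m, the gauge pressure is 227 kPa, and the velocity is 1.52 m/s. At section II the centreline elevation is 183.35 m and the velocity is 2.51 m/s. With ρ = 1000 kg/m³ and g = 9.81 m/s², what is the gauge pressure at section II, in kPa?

P₂ ≈ 334 kPa

Pressure head at I: ψ₁ = P₁/(ρg) = 227×1000 / (1000 × 9.81) = 23.14 m.
Velocity heads: v₁²/2g = 1.52²/19.62 = 0.118 m; v₂²/2g = 2.51²/19.62 = 0.321 m.
Total head H = z₁ + ψ₁ + v₁²/2g = 194.49 + 23.14 + 0.118 = 217.75 m.
ψ₂ = H − z₂ − v₂²/2g = 217.75 − 183.35 − 0.321 = 34.08 m.
P₂ = ρgψ₂ = 1000 × 9.81 × 34.08 ≈ 334 kPa.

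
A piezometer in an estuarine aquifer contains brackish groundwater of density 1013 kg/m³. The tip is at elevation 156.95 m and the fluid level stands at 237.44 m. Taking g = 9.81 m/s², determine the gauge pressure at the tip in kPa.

P ≈ 800 kPa

Pressure head ψ = h − z = 237.44 − 156.95 = 80.49 m.
P = ρgψ = 1013 × 9.81 × 80.49 = 799872 Pa ≈ 800 kPa.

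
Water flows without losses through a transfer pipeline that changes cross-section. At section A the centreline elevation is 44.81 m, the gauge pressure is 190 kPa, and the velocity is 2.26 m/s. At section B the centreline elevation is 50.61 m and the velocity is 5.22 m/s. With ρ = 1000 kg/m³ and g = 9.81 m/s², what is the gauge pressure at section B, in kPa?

P₂ ≈ 122 kPa

Pressure head at A: ψ₁ = P₁/(ρg) = 190×1000 / (1000 × 9.81) = 19.37 m.
Velocity heads: v₁²/2g = 2.26²/19.62 = 0.260 m; v₂²/2g = 5.22²/19.62 = 1.389 m.
Total head H = z₁ + ψ₁ + v₁²/2g = 44.81 + 19.37 + 0.260 = 64.44 m.
ψ₂ = H − z₂ − v₂²/2g = 64.44 − 50.61 − 1.389 = 12.44 m.
P₂ = ρgψ₂ = 1000 × 9.81 × 12.44 ≈ 122 kPa.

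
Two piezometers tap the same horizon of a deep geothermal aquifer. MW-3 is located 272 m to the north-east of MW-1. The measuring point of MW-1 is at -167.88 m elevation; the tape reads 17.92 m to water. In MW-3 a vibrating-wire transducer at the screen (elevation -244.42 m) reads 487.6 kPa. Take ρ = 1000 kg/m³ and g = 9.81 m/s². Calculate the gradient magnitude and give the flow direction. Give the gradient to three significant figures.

i ≈ 0.0328; groundwater flows toward the north-east

Total head at MW-1: h = -167.88 − 17.92 = -185.80 m.
Pressure head at MW-3: ψ = P/(ρg) = 487.6×1000 / (1000 × 9.81) = 49.70 m.
Total head at MW-3: h = z + ψ = -244.42 + 49.70 = -194.72 m.
Head difference: h(MW-1) − h(MW-3) = -185.80 − (-194.72) = 8.92 m.
Hydraulic gradient: i = |Δh| / L = 8.92 / 272 = 0.0328.
Flow is from higher to lower head: from MW-1 toward MW-3, i.e. toward the north-east.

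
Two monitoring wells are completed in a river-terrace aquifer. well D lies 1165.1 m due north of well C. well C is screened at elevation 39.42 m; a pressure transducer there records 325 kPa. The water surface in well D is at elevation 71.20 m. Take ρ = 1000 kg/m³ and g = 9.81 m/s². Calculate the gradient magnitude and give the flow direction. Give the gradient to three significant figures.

i ≈ 0.00116; groundwater flows toward the north

Pressure head at well C: ψ = P/(ρg) = 325×1000 / (1000 × 9.81) = 33.13 m.
Total head at well C: h = z + ψ = 39.42 + 33.13 = 72.55 m.
Total head at well D: h = 71.20 m (water level in the piezometer is the total head).
Head difference: h(well C) − h(well D) = 72.55 − 71.20 = 1.35 m.
Hydraulic gradient: i = |Δh| / L = 1.35 / 1165.1 = 0.00116.
Flow is from higher to lower head: from well C toward well D, i.e. toward the north.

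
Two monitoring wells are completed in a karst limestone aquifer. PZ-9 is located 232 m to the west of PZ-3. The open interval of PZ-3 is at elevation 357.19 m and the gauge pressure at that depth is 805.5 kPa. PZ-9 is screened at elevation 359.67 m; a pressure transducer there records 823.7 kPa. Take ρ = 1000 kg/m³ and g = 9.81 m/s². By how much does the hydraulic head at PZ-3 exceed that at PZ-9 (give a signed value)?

Pressure head at PZ-3: ψ = P/(ρg) = 805.5×1000 / (1000 × 9.81) = 82.11 m.
Total head at PZ-3: h = z + ψ = 357.19 + 82.11 = 439.30 m.
Pressure head at PZ-9: ψ = P/(ρg) = 823.7×1000 / (1000 × 9.81) = 83.97 m.
Total head at PZ-9: h = z + ψ = 359.67 + 83.97 = 443.64 m.
Head difference: h(PZ-3) − h(PZ-9) = 439.30 − 443.64 = -4.34 m.

Δh ≈ -4.34 m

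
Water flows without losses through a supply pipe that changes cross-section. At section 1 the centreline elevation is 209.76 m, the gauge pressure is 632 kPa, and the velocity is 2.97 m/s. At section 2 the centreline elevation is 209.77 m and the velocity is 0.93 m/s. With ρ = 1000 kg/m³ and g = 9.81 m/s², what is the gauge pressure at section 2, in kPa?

P₂ ≈ 636 kPa

Pressure head at 1: ψ₁ = P₁/(ρg) = 632×1000 / (1000 × 9.81) = 64.42 m.
Velocity heads: v₁²/2g = 2.97²/19.62 = 0.450 m; v₂²/2g = 0.93²/19.62 = 0.044 m.
Total head H = z₁ + ψ₁ + v₁²/2g = 209.76 + 64.42 + 0.450 = 274.63 m.
ψ₂ = H − z₂ − v₂²/2g = 274.63 − 209.77 − 0.044 = 64.82 m.
P₂ = ρgψ₂ = 1000 × 9.81 × 64.82 ≈ 636 kPa.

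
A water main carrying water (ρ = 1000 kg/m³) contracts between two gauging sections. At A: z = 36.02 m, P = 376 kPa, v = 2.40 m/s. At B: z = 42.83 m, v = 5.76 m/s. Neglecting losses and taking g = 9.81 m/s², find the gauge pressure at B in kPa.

P₂ ≈ 295 kPa

Pressure head at A: ψ₁ = P₁/(ρg) = 376×1000 / (1000 × 9.81) = 38.33 m.
Velocity heads: v₁²/2g = 2.40²/19.62 = 0.294 m; v₂²/2g = 5.76²/19.62 = 1.691 m.
Total head H = z₁ + ψ₁ + v₁²/2g = 36.02 + 38.33 + 0.294 = 74.64 m.
ψ₂ = H − z₂ − v₂²/2g = 74.64 − 42.83 − 1.691 = 30.12 m.
P₂ = ρgψ₂ = 1000 × 9.81 × 30.12 ≈ 295 kPa.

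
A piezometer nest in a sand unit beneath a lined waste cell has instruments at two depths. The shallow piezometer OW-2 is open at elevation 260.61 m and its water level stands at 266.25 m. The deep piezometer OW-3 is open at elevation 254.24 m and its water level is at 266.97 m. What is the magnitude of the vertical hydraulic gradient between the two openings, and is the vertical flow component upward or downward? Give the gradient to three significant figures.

Total head at OW-2: h = 266.25 m (water level in the standpipe).
Total head at OW-3: h = 266.97 m.
Δh = h(OW-2) − h(OW-3) = 266.25 − 266.97 = -0.72 m.
Vertical separation Δz = 260.61 − 254.24 = 6.37 m.
|i_v| = |Δh| / Δz = 0.72 / 6.37 = 0.113.
Head is higher in the deep piezometer, so vertical flow is upward (discharge condition).

|i_v| ≈ 0.113; vertical flow is upward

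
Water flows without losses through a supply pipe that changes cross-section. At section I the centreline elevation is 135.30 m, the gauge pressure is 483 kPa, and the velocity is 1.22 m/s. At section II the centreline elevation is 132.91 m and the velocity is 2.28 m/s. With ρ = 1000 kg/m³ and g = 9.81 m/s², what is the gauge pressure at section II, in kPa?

Pressure head at I: ψ₁ = P₁/(ρg) = 483×1000 / (1000 × 9.81) = 49.24 m.
Velocity heads: v₁²/2g = 1.22²/19.62 = 0.076 m; v₂²/2g = 2.28²/19.62 = 0.265 m.
Total head H = z₁ + ψ₁ + v₁²/2g = 135.30 + 49.24 + 0.076 = 184.62 m.
ψ₂ = H − z₂ − v₂²/2g = 184.62 − 132.91 − 0.265 = 51.45 m.
P₂ = ρgψ₂ = 1000 × 9.81 × 51.45 ≈ 505 kPa.

P₂ ≈ 505 kPa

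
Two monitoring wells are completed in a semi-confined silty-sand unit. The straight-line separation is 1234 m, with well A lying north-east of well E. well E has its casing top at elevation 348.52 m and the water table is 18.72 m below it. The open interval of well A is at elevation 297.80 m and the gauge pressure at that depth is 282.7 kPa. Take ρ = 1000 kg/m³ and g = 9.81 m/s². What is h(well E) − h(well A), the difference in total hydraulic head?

Δh ≈ 3.18 m

Total head at well E: h = 348.52 − 18.72 = 329.80 m.
Pressure head at well A: ψ = P/(ρg) = 282.7×1000 / (1000 × 9.81) = 28.82 m.
Total head at well A: h = z + ψ = 297.80 + 28.82 = 326.62 m.
Head difference: h(well E) − h(well A) = 329.80 − 326.62 = 3.18 m.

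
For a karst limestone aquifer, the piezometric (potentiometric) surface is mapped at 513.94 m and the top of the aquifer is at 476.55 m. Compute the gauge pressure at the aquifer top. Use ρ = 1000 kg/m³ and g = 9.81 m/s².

P ≈ 367 kPa

Pressure head at the aquifer top: ψ = h − z = 513.94 − 476.55 = 37.39 m.
P = ρgψ = 1000 × 9.81 × 37.39 = 366796 Pa ≈ 367 kPa.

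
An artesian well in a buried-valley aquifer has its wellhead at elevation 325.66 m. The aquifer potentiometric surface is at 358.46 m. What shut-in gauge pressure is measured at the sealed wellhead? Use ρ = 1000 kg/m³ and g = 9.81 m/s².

Head above the cap: Δh = 358.46 − 325.66 = 32.80 m.
P = ρgΔh = 1000 × 9.81 × 32.80 = 321768 Pa ≈ 322 kPa.

P ≈ 322 kPa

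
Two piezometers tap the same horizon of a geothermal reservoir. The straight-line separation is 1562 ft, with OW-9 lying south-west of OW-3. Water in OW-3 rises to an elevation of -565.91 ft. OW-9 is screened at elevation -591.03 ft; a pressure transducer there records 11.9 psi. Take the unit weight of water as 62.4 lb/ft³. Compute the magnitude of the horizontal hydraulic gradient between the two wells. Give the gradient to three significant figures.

Total head at OW-3: h = -565.91 ft (water level in the piezometer is the total head).
Pressure head at OW-9: ψ = 144·P/γ = 144 × 11.9 / 62.4 = 27.46 ft.
Total head at OW-9: h = z + ψ = -591.03 + 27.46 = -563.57 ft.
Head difference: h(OW-3) − h(OW-9) = -565.91 − (-563.57) = -2.34 ft.
Hydraulic gradient: i = |Δh| / L = 2.34 / 1562 = 0.00150.

i ≈ 0.00150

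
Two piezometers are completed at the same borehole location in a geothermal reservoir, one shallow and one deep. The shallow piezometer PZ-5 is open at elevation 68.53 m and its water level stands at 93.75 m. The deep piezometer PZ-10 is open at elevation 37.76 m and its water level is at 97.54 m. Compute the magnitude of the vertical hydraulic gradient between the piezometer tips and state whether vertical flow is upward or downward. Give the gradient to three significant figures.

|i_v| ≈ 0.123; vertical flow is upward

Total head at PZ-5: h = 93.75 m (water level in the standpipe).
Total head at PZ-10: h = 97.54 m.
Δh = h(PZ-5) − h(PZ-10) = 93.75 − 97.54 = -3.79 m.
Vertical separation Δz = 68.53 − 37.76 = 30.77 m.
|i_v| = |Δh| / Δz = 3.79 / 30.77 = 0.123.
Head is higher in the deep piezometer, so vertical flow is upward (discharge condition).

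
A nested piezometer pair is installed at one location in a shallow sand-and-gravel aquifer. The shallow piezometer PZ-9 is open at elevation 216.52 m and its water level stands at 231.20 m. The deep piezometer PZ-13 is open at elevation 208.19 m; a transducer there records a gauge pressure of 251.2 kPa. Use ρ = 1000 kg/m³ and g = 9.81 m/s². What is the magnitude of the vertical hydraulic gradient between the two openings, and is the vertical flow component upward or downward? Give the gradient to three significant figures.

|i_v| ≈ 0.312; vertical flow is upward

Total head at PZ-9: h = 231.20 m (water level in the standpipe).
Pressure head at PZ-13: ψ = P/(ρg) = 251.2×1000 / (1000 × 9.81) = 25.61 m.
Total head at PZ-13: h = z + ψ = 208.19 + 25.61 = 233.80 m.
Δh = h(PZ-9) − h(PZ-13) = 231.20 − 233.80 = -2.60 m.
Vertical separation Δz = 216.52 − 208.19 = 8.33 m.
|i_v| = |Δh| / Δz = 2.60 / 8.33 = 0.312.
Head is higher in the deep piezometer, so vertical flow is upward (discharge condition).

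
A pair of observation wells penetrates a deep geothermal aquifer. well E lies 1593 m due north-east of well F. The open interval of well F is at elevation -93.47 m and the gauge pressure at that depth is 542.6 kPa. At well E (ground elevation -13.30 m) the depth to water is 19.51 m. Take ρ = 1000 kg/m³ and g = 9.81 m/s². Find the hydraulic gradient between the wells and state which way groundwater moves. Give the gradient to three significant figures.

Pressure head at well F: ψ = P/(ρg) = 542.6×1000 / (1000 × 9.81) = 55.31 m.
Total head at well F: h = z + ψ = -93.47 + 55.31 = -38.16 m.
Total head at well E: h = -13.30 − 19.51 = -32.81 m.
Head difference: h(well F) − h(well E) = -38.16 − (-32.81) = -5.35 m.
Hydraulic gradient: i = |Δh| / L = 5.35 / 1593 = 0.00336.
Flow is from higher to lower head: from well E toward well F, i.e. toward the south-west.

i ≈ 0.00336; groundwater flows toward the south-west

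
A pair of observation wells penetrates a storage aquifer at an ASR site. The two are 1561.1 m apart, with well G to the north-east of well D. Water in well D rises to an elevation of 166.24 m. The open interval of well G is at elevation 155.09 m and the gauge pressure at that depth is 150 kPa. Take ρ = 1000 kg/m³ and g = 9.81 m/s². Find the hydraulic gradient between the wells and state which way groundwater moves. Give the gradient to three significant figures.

i ≈ 0.00265; groundwater flows toward the south-west

Total head at well D: h = 166.24 m (water level in the piezometer is the total head).
Pressure head at well G: ψ = P/(ρg) = 150×1000 / (1000 × 9.81) = 15.29 m.
Total head at well G: h = z + ψ = 155.09 + 15.29 = 170.38 m.
Head difference: h(well D) − h(well G) = 166.24 − 170.38 = -4.14 m.
Hydraulic gradient: i = |Δh| / L = 4.14 / 1561.1 = 0.00265.
Flow is from higher to lower head: from well G toward well D, i.e. toward the south-west.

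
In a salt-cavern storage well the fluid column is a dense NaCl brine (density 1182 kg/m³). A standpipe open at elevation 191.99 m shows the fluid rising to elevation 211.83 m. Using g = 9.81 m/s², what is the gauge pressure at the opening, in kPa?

P ≈ 230 kPa

Pressure head ψ = h − z = 211.83 − 191.99 = 19.84 m.
P = ρgψ = 1182 × 9.81 × 19.84 = 230053 Pa ≈ 230 kPa.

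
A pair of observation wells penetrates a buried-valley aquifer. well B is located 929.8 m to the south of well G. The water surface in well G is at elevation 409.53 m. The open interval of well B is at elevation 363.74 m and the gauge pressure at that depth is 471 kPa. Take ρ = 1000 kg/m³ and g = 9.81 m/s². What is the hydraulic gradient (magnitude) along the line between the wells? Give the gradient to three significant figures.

i ≈ 0.00239

Total head at well G: h = 409.53 m (water level in the piezometer is the total head).
Pressure head at well B: ψ = P/(ρg) = 471×1000 / (1000 × 9.81) = 48.01 m.
Total head at well B: h = z + ψ = 363.74 + 48.01 = 411.75 m.
Head difference: h(well G) − h(well B) = 409.53 − 411.75 = -2.22 m.
Hydraulic gradient: i = |Δh| / L = 2.22 / 929.8 = 0.00239.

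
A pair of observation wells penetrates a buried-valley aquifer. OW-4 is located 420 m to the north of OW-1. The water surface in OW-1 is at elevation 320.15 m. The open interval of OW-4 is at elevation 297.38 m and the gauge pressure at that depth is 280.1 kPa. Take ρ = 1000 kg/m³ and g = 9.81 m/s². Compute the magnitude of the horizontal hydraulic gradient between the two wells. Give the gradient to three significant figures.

Total head at OW-1: h = 320.15 m (water level in the piezometer is the total head).
Pressure head at OW-4: ψ = P/(ρg) = 280.1×1000 / (1000 × 9.81) = 28.55 m.
Total head at OW-4: h = z + ψ = 297.38 + 28.55 = 325.93 m.
Head difference: h(OW-1) − h(OW-4) = 320.15 − 325.93 = -5.78 m.
Hydraulic gradient: i = |Δh| / L = 5.78 / 420 = 0.0138.

i ≈ 0.0138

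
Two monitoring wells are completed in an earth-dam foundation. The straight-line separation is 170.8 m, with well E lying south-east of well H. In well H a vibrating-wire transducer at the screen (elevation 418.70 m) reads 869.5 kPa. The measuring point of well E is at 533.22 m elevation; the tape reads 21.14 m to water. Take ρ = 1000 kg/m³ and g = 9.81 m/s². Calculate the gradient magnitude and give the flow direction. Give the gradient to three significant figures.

Pressure head at well H: ψ = P/(ρg) = 869.5×1000 / (1000 × 9.81) = 88.63 m.
Total head at well H: h = z + ψ = 418.70 + 88.63 = 507.33 m.
Total head at well E: h = 533.22 − 21.14 = 512.08 m.
Head difference: h(well H) − h(well E) = 507.33 − 512.08 = -4.75 m.
Hydraulic gradient: i = |Δh| / L = 4.75 / 170.8 = 0.0278.
Flow is from higher to lower head: from well E toward well H, i.e. toward the north-west.

i ≈ 0.0278; groundwater flows toward the north-west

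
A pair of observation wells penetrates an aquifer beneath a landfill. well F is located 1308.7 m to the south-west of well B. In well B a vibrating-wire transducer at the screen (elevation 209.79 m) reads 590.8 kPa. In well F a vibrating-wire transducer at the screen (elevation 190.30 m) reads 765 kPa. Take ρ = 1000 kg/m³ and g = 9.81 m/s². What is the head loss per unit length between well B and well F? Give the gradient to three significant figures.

i ≈ 0.00132 m/m

Pressure head at well B: ψ = P/(ρg) = 590.8×1000 / (1000 × 9.81) = 60.22 m.
Total head at well B: h = z + ψ = 209.79 + 60.22 = 270.01 m.
Pressure head at well F: ψ = P/(ρg) = 765×1000 / (1000 × 9.81) = 77.98 m.
Total head at well F: h = z + ψ = 190.30 + 77.98 = 268.28 m.
Head difference: h(well B) − h(well F) = 270.01 − 268.28 = 1.73 m.
Hydraulic gradient: i = |Δh| / L = 1.73 / 1308.7 = 0.00132.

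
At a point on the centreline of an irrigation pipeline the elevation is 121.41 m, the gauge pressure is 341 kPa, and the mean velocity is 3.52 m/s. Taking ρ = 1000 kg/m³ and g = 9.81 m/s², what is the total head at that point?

Pressure head ψ = P/(ρg) = 341×1000 / (1000 × 9.81) = 34.76 m.
Velocity head = v²/(2g) = 3.52² / (2 × 9.81) = 0.632 m.
h = z + ψ + v²/(2g) = 121.41 + 34.76 + 0.632 = 156.80 m.

h ≈ 156.80 m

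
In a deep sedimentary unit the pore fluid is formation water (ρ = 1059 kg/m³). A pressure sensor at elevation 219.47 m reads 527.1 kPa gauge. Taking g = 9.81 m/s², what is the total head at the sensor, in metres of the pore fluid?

ψ = P/(ρg) = 527.1×1000 / (1059 × 9.81) = 50.74 m.
h = z + ψ = 219.47 + 50.74 = 270.21 m.

h ≈ 270.21 m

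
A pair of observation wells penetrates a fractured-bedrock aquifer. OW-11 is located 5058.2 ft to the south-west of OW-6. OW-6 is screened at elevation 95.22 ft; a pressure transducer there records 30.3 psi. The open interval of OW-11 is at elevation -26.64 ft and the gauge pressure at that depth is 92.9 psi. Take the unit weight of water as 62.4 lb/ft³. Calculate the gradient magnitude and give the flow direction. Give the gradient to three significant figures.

i ≈ 0.00447; groundwater flows toward the north-east

Pressure head at OW-6: ψ = 144·P/γ = 144 × 30.3 / 62.4 = 69.92 ft.
Total head at OW-6: h = z + ψ = 95.22 + 69.92 = 165.14 ft.
Pressure head at OW-11: ψ = 144·P/γ = 144 × 92.9 / 62.4 = 214.38 ft.
Total head at OW-11: h = z + ψ = -26.64 + 214.38 = 187.74 ft.
Head difference: h(OW-6) − h(OW-11) = 165.14 − 187.74 = -22.60 ft.
Hydraulic gradient: i = |Δh| / L = 22.60 / 5058.2 = 0.00447.
Flow is from higher to lower head: from OW-11 toward OW-6, i.e. toward the north-east.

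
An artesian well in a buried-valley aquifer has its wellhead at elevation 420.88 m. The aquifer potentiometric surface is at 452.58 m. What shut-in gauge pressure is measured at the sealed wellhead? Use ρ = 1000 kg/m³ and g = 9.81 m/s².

Head above the cap: Δh = 452.58 − 420.88 = 31.70 m.
P = ρgΔh = 1000 × 9.81 × 31.70 = 310977 Pa ≈ 311 kPa.

P ≈ 311 kPa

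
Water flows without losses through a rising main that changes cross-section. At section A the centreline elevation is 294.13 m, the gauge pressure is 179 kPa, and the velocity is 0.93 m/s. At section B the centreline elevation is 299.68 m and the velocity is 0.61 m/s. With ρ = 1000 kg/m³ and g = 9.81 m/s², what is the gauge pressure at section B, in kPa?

Pressure head at A: ψ₁ = P₁/(ρg) = 179×1000 / (1000 × 9.81) = 18.25 m.
Velocity heads: v₁²/2g = 0.93²/19.62 = 0.044 m; v₂²/2g = 0.61²/19.62 = 0.019 m.
Total head H = z₁ + ψ₁ + v₁²/2g = 294.13 + 18.25 + 0.044 = 312.42 m.
ψ₂ = H − z₂ − v₂²/2g = 312.42 − 299.68 − 0.019 = 12.72 m.
P₂ = ρgψ₂ = 1000 × 9.81 × 12.72 ≈ 125 kPa.

P₂ ≈ 125 kPa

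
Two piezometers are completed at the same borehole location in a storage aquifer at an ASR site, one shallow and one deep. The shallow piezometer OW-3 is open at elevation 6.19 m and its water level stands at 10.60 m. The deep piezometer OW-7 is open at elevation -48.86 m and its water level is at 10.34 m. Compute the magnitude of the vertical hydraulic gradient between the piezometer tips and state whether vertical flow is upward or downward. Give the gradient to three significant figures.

|i_v| ≈ 0.00472; vertical flow is downward

Total head at OW-3: h = 10.60 m (water level in the standpipe).
Total head at OW-7: h = 10.34 m.
Δh = h(OW-3) − h(OW-7) = 10.60 − 10.34 = 0.26 m.
Vertical separation Δz = 6.19 − (-48.86) = 55.05 m.
|i_v| = |Δh| / Δz = 0.26 / 55.05 = 0.00472.
Head is higher in the shallow piezometer, so vertical flow is downward (recharge condition).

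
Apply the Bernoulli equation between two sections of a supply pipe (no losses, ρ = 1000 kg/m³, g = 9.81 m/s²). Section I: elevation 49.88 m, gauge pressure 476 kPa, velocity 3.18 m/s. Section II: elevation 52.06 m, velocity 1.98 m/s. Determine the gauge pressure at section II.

Pressure head at I: ψ₁ = P₁/(ρg) = 476×1000 / (1000 × 9.81) = 48.52 m.
Velocity heads: v₁²/2g = 3.18²/19.62 = 0.515 m; v₂²/2g = 1.98²/19.62 = 0.200 m.
Total head H = z₁ + ψ₁ + v₁²/2g = 49.88 + 48.52 + 0.515 = 98.92 m.
ψ₂ = H − z₂ − v₂²/2g = 98.92 − 52.06 − 0.200 = 46.66 m.
P₂ = ρgψ₂ = 1000 × 9.81 × 46.66 ≈ 458 kPa.

P₂ ≈ 458 kPa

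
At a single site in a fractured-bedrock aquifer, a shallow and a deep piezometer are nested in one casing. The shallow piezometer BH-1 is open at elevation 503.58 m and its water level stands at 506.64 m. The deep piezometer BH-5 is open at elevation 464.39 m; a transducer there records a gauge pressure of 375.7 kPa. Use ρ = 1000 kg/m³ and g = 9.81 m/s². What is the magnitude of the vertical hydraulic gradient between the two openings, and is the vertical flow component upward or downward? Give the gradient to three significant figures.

|i_v| ≈ 0.101; vertical flow is downward

Total head at BH-1: h = 506.64 m (water level in the standpipe).
Pressure head at BH-5: ψ = P/(ρg) = 375.7×1000 / (1000 × 9.81) = 38.30 m.
Total head at BH-5: h = z + ψ = 464.39 + 38.30 = 502.69 m.
Δh = h(BH-1) − h(BH-5) = 506.64 − 502.69 = 3.95 m.
Vertical separation Δz = 503.58 − 464.39 = 39.19 m.
|i_v| = |Δh| / Δz = 3.95 / 39.19 = 0.101.
Head is higher in the shallow piezometer, so vertical flow is downward (recharge condition).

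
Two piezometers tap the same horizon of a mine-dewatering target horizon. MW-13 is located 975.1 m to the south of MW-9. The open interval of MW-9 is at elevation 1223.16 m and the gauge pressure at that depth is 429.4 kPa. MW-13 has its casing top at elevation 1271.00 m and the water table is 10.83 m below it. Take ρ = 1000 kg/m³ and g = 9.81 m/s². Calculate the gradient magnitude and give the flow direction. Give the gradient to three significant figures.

Pressure head at MW-9: ψ = P/(ρg) = 429.4×1000 / (1000 × 9.81) = 43.77 m.
Total head at MW-9: h = z + ψ = 1223.16 + 43.77 = 1266.93 m.
Total head at MW-13: h = 1271.00 − 10.83 = 1260.17 m.
Head difference: h(MW-9) − h(MW-13) = 1266.93 − 1260.17 = 6.76 m.
Hydraulic gradient: i = |Δh| / L = 6.76 / 975.1 = 0.00693.
Flow is from higher to lower head: from MW-9 toward MW-13, i.e. toward the south.

i ≈ 0.00693; groundwater flows toward the south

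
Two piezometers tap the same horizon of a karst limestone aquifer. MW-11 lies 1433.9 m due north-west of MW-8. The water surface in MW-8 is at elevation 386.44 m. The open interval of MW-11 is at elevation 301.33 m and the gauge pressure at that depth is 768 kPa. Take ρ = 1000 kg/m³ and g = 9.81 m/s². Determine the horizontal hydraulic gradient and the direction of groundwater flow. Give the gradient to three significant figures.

i ≈ 0.00476; groundwater flows toward the north-west

Total head at MW-8: h = 386.44 m (water level in the piezometer is the total head).
Pressure head at MW-11: ψ = P/(ρg) = 768×1000 / (1000 × 9.81) = 78.29 m.
Total head at MW-11: h = z + ψ = 301.33 + 78.29 = 379.62 m.
Head difference: h(MW-8) − h(MW-11) = 386.44 − 379.62 = 6.82 m.
Hydraulic gradient: i = |Δh| / L = 6.82 / 1433.9 = 0.00476.
Flow is from higher to lower head: from MW-8 toward MW-11, i.e. toward the north-west.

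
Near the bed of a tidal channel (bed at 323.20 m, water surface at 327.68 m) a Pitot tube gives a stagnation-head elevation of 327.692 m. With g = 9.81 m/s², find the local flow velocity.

Near the bed, under hydrostatic conditions, the piezometric head (z + ψ) equals the free-surface elevation, 327.68 m.
Velocity head = total − piezometric = 327.692 − 327.68 = 0.012 m.
v = √(2g·h_v) = √(2 × 9.81 × 0.012) = 0.485 m/s.

v ≈ 0.485 m/s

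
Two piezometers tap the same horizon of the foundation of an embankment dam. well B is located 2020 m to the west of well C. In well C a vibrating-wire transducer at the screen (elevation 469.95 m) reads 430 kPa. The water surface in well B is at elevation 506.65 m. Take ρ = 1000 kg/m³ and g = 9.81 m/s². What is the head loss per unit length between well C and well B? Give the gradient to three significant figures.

i ≈ 0.00353 m/m

Pressure head at well C: ψ = P/(ρg) = 430×1000 / (1000 × 9.81) = 43.83 m.
Total head at well C: h = z + ψ = 469.95 + 43.83 = 513.78 m.
Total head at well B: h = 506.65 m (water level in the piezometer is the total head).
Head difference: h(well C) − h(well B) = 513.78 − 506.65 = 7.13 m.
Hydraulic gradient: i = |Δh| / L = 7.13 / 2020 = 0.00353.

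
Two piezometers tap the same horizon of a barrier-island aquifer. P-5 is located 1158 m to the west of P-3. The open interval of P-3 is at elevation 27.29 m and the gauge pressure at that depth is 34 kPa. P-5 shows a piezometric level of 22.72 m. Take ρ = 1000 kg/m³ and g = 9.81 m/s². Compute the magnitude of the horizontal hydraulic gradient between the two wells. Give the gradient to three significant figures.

i ≈ 0.00694

Pressure head at P-3: ψ = P/(ρg) = 34×1000 / (1000 × 9.81) = 3.47 m.
Total head at P-3: h = z + ψ = 27.29 + 3.47 = 30.76 m.
Total head at P-5: h = 22.72 m (water level in the piezometer is the total head).
Head difference: h(P-3) − h(P-5) = 30.76 − 22.72 = 8.04 m.
Hydraulic gradient: i = |Δh| / L = 8.04 / 1158 = 0.00694.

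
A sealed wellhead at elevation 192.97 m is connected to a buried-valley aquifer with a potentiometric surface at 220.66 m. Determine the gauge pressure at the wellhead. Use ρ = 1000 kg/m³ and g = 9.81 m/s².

P ≈ 272 kPa

Head above the cap: Δh = 220.66 − 192.97 = 27.69 m.
P = ρgΔh = 1000 × 9.81 × 27.69 = 271639 Pa ≈ 272 kPa.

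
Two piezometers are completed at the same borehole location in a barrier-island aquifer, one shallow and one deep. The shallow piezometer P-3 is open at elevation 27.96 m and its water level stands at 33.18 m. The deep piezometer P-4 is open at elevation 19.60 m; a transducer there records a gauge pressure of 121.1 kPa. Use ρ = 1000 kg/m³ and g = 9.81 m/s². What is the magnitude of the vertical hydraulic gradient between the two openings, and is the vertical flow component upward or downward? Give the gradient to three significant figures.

Total head at P-3: h = 33.18 m (water level in the standpipe).
Pressure head at P-4: ψ = P/(ρg) = 121.1×1000 / (1000 × 9.81) = 12.34 m.
Total head at P-4: h = z + ψ = 19.60 + 12.34 = 31.94 m.
Δh = h(P-3) − h(P-4) = 33.18 − 31.94 = 1.24 m.
Vertical separation Δz = 27.96 − 19.60 = 8.36 m.
|i_v| = |Δh| / Δz = 1.24 / 8.36 = 0.148.
Head is higher in the shallow piezometer, so vertical flow is downward (recharge condition).

|i_v| ≈ 0.148; vertical flow is downward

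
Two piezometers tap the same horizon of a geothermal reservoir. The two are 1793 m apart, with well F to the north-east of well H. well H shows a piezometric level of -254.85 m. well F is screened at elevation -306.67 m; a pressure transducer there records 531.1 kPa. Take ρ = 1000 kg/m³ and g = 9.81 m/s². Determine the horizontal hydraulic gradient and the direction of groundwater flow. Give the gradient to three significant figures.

i ≈ 0.00129; groundwater flows toward the south-west

Total head at well H: h = -254.85 m (water level in the piezometer is the total head).
Pressure head at well F: ψ = P/(ρg) = 531.1×1000 / (1000 × 9.81) = 54.14 m.
Total head at well F: h = z + ψ = -306.67 + 54.14 = -252.53 m.
Head difference: h(well H) − h(well F) = -254.85 − (-252.53) = -2.32 m.
Hydraulic gradient: i = |Δh| / L = 2.32 / 1793 = 0.00129.
Flow is from higher to lower head: from well F toward well H, i.e. toward the south-west.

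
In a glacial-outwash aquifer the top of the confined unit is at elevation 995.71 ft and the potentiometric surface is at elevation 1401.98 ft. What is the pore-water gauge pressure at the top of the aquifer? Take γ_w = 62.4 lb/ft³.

P ≈ 176 psi

Pressure head at the aquifer top: ψ = h − z = 1401.98 − 995.71 = 406.27 ft.
P = γψ/144 = 62.4 × 406.27 / 144 = 176 psi.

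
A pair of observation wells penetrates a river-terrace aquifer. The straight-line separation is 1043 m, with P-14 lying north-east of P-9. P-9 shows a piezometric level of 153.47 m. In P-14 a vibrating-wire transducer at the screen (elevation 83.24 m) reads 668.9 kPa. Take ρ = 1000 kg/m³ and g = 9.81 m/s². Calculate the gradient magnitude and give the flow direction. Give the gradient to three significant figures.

i ≈ 0.00196; groundwater flows toward the north-east

Total head at P-9: h = 153.47 m (water level in the piezometer is the total head).
Pressure head at P-14: ψ = P/(ρg) = 668.9×1000 / (1000 × 9.81) = 68.19 m.
Total head at P-14: h = z + ψ = 83.24 + 68.19 = 151.43 m.
Head difference: h(P-9) − h(P-14) = 153.47 − 151.43 = 2.04 m.
Hydraulic gradient: i = |Δh| / L = 2.04 / 1043 = 0.00196.
Flow is from higher to lower head: from P-9 toward P-14, i.e. toward the north-east.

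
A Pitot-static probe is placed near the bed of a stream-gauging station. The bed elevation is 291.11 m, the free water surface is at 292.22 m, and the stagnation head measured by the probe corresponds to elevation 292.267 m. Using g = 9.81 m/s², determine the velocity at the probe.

v ≈ 0.960 m/s

Near the bed, under hydrostatic conditions, the piezometric head (z + ψ) equals the free-surface elevation, 292.22 m.
Velocity head = total − piezometric = 292.267 − 292.22 = 0.047 m.
v = √(2g·h_v) = √(2 × 9.81 × 0.047) = 0.960 m/s.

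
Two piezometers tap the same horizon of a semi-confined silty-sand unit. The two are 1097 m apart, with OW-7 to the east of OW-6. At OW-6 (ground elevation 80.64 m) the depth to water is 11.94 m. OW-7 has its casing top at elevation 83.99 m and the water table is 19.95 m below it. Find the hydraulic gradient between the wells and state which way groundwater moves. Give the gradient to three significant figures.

Total head at OW-6: h = 80.64 − 11.94 = 68.70 m.
Total head at OW-7: h = 83.99 − 19.95 = 64.04 m.
Head difference: h(OW-6) − h(OW-7) = 68.70 − 64.04 = 4.66 m.
Hydraulic gradient: i = |Δh| / L = 4.66 / 1097 = 0.00425.
Flow is from higher to lower head: from OW-6 toward OW-7, i.e. toward the east.

i ≈ 0.00425; groundwater flows toward the east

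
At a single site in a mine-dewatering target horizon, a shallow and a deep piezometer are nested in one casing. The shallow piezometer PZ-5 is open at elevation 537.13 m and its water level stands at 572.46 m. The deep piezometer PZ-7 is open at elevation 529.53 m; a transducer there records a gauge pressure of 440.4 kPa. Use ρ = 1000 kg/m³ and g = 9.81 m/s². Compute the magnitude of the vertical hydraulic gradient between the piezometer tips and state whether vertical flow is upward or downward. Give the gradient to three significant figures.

|i_v| ≈ 0.258; vertical flow is upward

Total head at PZ-5: h = 572.46 m (water level in the standpipe).
Pressure head at PZ-7: ψ = P/(ρg) = 440.4×1000 / (1000 × 9.81) = 44.89 m.
Total head at PZ-7: h = z + ψ = 529.53 + 44.89 = 574.42 m.
Δh = h(PZ-5) − h(PZ-7) = 572.46 − 574.42 = -1.96 m.
Vertical separation Δz = 537.13 − 529.53 = 7.60 m.
|i_v| = |Δh| / Δz = 1.96 / 7.60 = 0.258.
Head is higher in the deep piezometer, so vertical flow is upward (discharge condition).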